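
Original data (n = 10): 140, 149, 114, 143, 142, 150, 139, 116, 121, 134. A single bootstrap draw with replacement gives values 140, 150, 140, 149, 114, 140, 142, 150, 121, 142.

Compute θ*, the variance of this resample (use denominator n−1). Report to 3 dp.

Mean = 138.8000; sum of squared deviations = 1311.6000
s² = 1311.6000 / 9 = 145.7333

θ* = 145.733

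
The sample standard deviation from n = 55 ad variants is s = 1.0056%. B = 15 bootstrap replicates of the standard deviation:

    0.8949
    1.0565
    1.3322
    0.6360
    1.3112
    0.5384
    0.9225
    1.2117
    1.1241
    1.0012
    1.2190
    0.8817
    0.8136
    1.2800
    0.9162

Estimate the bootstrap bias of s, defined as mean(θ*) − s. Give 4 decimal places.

bias = +0.0037

mean(θ*) = (0.8949 + 1.0565 + 1.3322 + 0.6360 + 1.3112 + 0.5384 + 0.9225 + 1.2117 + 1.1241 + 1.0012 + 1.2190 + 0.8817 + 0.8136 + 1.2800 + 0.9162) / 15 = 1.00928
bias = 1.00928 − 1.0056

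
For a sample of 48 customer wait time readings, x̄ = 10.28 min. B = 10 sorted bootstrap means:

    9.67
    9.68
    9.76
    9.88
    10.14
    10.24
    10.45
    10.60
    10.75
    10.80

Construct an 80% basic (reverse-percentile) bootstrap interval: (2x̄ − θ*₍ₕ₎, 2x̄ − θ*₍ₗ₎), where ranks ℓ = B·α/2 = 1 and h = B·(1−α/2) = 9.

Percentile endpoints at ranks 1 and 9: θ*₍1₎ = 9.67, θ*₍9₎ = 10.75.
Basic interval reflects these around x̄:
  lower = 2 × 10.28 − 10.75 = 9.81
  upper = 2 × 10.28 − 9.67 = 10.89

(9.81, 10.89)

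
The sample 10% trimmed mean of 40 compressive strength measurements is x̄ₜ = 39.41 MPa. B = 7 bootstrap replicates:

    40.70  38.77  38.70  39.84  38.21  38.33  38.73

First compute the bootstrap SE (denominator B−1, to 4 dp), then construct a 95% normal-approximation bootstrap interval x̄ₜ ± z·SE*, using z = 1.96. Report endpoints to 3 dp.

(37.644, 41.176)

Mean of replicates = 39.0400; sum of squared deviations = 4.8732; SE* = √(4.8732/6) = 0.9012
Margin = 1.96 × 0.9012 = 1.7664
Interval: 39.41 ± 1.7664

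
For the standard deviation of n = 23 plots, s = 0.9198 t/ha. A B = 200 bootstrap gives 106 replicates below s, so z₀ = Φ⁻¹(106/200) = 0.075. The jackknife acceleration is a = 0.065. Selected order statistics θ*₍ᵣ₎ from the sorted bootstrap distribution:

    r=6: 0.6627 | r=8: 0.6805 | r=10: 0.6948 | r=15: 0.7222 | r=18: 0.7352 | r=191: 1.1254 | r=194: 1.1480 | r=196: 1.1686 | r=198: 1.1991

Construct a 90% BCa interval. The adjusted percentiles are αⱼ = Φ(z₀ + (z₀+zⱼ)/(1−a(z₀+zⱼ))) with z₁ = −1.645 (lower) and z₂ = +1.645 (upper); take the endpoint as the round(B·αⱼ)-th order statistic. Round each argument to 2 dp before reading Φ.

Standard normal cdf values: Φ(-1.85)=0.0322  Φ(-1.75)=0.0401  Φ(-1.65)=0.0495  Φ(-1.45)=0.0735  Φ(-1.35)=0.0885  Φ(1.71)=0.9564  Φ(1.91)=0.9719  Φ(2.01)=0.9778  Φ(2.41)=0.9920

(0.7352, 1.1686)

Lower: z₀ + z₁ = 0.075 + (-1.645) = -1.570; 1 − a(z₀+z₁) = 1 − (0.065)(-1.570) = 1.1020; argument = 0.075 + (-1.570)/1.1020 = -1.3496 → -1.35.
α₁ = Φ(-1.35) = 0.0885; rank = round(200 × 0.0885) = 18; θ*₍18₎ = 0.7352.
Upper: z₀ + z₂ = 1.720; 1 − a(z₀+z₂) = 0.8882; argument = 2.0115 → 2.01; α₂ = 0.9778; rank = 196; θ*₍196₎ = 1.1686.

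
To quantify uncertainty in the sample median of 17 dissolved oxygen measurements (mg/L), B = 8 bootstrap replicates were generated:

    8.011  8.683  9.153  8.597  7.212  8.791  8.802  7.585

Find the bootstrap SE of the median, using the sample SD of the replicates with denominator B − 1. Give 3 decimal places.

Bootstrap SE is the standard deviation of the 8 replicate medians.
Mean of replicates: (8.011 + 8.683 + 9.153 + 8.597 + 7.212 + 8.791 + 8.802 + 7.585) / 8 = 66.8340 / 8 = 8.3543
Sum of squared deviations: (−0.3433)² + (+0.3287)² + (+0.7988)² + (+0.2427)² + (−1.1423)² + (+0.4367)² + (+0.4477)² + (−0.7693)² = 3.2105
Variance = 3.2105 / 7 = 0.4586
SE* = √0.4586

SE* = 0.677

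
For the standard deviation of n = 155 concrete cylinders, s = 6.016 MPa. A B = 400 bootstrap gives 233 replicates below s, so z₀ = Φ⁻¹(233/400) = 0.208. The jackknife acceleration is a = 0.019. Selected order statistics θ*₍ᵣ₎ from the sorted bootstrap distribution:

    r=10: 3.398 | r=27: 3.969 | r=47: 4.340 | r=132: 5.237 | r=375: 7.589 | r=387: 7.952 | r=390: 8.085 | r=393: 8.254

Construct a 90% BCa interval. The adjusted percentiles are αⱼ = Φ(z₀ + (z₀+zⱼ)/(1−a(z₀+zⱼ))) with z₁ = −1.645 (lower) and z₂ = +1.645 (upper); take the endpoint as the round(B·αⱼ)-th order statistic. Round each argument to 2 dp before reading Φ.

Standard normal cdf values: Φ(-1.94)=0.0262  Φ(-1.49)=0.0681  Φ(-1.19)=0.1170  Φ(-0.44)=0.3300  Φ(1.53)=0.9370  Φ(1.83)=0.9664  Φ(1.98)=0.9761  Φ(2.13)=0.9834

Lower: z₀ + z₁ = 0.208 + (-1.645) = -1.437; 1 − a(z₀+z₁) = 1 − (0.019)(-1.437) = 1.0273; argument = 0.208 + (-1.437)/1.0273 = -1.1908 → -1.19.
α₁ = Φ(-1.19) = 0.1170; rank = round(400 × 0.1170) = 47; θ*₍47₎ = 4.340.
Upper: z₀ + z₂ = 1.853; 1 − a(z₀+z₂) = 0.9648; argument = 2.1286 → 2.13; α₂ = 0.9834; rank = 393; θ*₍393₎ = 8.254.

(4.340, 8.254)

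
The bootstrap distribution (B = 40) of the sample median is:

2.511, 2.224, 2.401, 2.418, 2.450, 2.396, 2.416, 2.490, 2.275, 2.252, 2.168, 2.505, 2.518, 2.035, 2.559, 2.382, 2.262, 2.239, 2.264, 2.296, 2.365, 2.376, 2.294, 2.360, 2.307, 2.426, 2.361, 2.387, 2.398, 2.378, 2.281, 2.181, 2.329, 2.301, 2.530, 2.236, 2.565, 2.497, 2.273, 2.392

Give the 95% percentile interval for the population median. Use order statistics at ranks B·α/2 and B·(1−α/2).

Sorted replicates: 2.035, 2.168, 2.181, 2.224, 2.236, 2.239, 2.252, 2.262, 2.264, 2.273, 2.275, 2.281, 2.294, 2.296, 2.301, 2.307, 2.329, 2.360, 2.361, 2.365, 2.376, 2.378, 2.382, 2.387, 2.392, 2.396, 2.398, 2.401, 2.416, 2.418, 2.426, 2.450, 2.490, 2.497, 2.505, 2.511, 2.518, 2.530, 2.559, 2.565
α = 0.05; lower rank = 40 × 0.025 = 1; upper rank = 40 × 0.975 = 39.
The 1st smallest replicate is 2.035; the 39th is 2.559.

(2.035, 2.559)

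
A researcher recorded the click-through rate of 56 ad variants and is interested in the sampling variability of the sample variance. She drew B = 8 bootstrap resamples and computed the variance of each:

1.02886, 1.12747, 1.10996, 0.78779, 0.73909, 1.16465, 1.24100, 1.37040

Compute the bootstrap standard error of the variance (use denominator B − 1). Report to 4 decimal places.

Bootstrap SE is the standard deviation of the 8 replicate variances.
Mean of replicates: (1.02886 + 1.12747 + 1.10996 + 0.78779 + 0.73909 + 1.16465 + 1.24100 + 1.37040) / 8 = 8.569220 / 8 = 1.071152
Sum of squared deviations: (−0.042292)² + (+0.056318)² + (+0.038808)² + (−0.283362)² + (−0.332062)² + (+0.093498)² + (+0.169848)² + (+0.299248)² = 0.324165
Variance = 0.324165 / 7 = 0.046309
SE* = √0.046309

SE* = 0.2152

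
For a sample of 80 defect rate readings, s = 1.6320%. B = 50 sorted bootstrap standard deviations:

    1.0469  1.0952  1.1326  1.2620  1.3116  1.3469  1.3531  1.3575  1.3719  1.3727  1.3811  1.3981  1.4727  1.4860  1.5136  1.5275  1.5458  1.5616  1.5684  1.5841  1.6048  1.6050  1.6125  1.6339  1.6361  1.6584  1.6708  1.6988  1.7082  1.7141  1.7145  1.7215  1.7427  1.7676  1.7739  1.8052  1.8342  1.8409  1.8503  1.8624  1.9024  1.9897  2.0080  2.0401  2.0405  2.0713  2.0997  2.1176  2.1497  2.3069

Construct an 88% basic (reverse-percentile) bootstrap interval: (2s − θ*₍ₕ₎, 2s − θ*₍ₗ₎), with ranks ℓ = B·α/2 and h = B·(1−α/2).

(1.1643, 2.1314)

Percentile endpoints at ranks 3 and 47: θ*₍3₎ = 1.1326, θ*₍47₎ = 2.0997.
Basic interval reflects these around s:
  lower = 2 × 1.6320 − 2.0997 = 1.1643
  upper = 2 × 1.6320 − 1.1326 = 2.1314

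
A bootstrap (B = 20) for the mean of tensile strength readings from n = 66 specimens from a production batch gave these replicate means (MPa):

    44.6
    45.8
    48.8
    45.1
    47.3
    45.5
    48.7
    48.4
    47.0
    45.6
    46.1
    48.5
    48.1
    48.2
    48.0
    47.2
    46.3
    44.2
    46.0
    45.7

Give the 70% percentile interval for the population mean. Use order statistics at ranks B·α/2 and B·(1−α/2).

Sorted replicates: 44.2, 44.6, 45.1, 45.5, 45.6, 45.7, 45.8, 46.0, 46.1, 46.3, 47.0, 47.2, 47.3, 48.0, 48.1, 48.2, 48.4, 48.5, 48.7, 48.8
α = 0.30; lower rank = 20 × 0.150 = 3; upper rank = 20 × 0.850 = 17.
The 3rd smallest replicate is 45.1; the 17th is 48.4.

(45.1, 48.4)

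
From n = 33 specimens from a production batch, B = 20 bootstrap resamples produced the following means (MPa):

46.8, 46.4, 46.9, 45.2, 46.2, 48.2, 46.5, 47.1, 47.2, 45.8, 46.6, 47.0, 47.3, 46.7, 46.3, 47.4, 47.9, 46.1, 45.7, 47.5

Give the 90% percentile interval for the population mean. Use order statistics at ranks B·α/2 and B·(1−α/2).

Sorted replicates: 45.2, 45.7, 45.8, 46.1, 46.2, 46.3, 46.4, 46.5, 46.6, 46.7, 46.8, 46.9, 47.0, 47.1, 47.2, 47.3, 47.4, 47.5, 47.9, 48.2
α = 0.10; lower rank = 20 × 0.050 = 1; upper rank = 20 × 0.950 = 19.
The 1st smallest replicate is 45.2; the 19th is 47.9.

(45.2, 47.9)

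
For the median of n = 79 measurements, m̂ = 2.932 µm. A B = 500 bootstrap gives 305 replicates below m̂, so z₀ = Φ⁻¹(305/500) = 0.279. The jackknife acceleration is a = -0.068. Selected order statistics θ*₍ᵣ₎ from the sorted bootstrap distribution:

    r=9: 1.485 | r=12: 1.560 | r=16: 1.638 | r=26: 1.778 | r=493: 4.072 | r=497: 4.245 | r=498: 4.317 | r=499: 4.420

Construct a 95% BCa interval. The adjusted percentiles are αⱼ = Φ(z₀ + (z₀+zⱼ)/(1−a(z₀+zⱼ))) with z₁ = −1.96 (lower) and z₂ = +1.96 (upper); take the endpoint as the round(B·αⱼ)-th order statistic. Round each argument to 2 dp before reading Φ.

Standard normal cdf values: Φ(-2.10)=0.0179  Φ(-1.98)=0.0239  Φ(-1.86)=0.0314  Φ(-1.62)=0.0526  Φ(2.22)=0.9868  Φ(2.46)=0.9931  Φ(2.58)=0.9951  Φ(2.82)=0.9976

(1.778, 4.072)

Lower: z₀ + z₁ = 0.279 + (-1.960) = -1.681; 1 − a(z₀+z₁) = 1 − (-0.068)(-1.681) = 0.8857; argument = 0.279 + (-1.681)/0.8857 = -1.6190 → -1.62.
α₁ = Φ(-1.62) = 0.0526; rank = round(500 × 0.0526) = 26; θ*₍26₎ = 1.778.
Upper: z₀ + z₂ = 2.239; 1 − a(z₀+z₂) = 1.1523; argument = 2.2222 → 2.22; α₂ = 0.9868; rank = 493; θ*₍493₎ = 4.072.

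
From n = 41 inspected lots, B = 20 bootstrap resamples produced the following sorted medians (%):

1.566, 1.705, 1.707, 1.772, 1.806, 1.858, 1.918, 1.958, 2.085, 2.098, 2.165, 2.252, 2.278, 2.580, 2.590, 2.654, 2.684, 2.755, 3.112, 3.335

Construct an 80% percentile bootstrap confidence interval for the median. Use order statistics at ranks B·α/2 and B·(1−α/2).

(1.705, 2.755)

α = 0.20; lower rank = 20 × 0.100 = 2; upper rank = 20 × 0.900 = 18.
The 2nd smallest replicate is 1.705; the 18th is 2.755.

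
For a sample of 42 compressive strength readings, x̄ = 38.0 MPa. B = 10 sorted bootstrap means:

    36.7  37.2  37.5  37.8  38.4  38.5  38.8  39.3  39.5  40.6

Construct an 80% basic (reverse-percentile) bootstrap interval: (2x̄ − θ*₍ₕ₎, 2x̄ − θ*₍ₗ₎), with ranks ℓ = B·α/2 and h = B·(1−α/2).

Percentile endpoints at ranks 1 and 9: θ*₍1₎ = 36.7, θ*₍9₎ = 39.5.
Basic interval reflects these around x̄:
  lower = 2 × 38.0 − 39.5 = 36.5
  upper = 2 × 38.0 − 36.7 = 39.3

(36.5, 39.3)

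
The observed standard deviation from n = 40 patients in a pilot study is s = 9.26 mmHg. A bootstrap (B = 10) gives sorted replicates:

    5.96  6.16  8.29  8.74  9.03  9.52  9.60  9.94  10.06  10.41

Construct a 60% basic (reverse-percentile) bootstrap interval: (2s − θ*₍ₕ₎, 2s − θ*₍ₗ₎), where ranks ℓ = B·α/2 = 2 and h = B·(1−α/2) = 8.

Percentile endpoints at ranks 2 and 8: θ*₍2₎ = 6.16, θ*₍8₎ = 9.94.
Basic interval reflects these around s:
  lower = 2 × 9.26 − 9.94 = 8.58
  upper = 2 × 9.26 − 6.16 = 12.36

(8.58, 12.36)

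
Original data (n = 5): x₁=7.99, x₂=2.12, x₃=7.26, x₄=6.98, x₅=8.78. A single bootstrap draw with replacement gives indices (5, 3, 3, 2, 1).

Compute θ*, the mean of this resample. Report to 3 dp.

Resample values: 8.78, 7.26, 7.26, 2.12, 7.99.
Mean = (8.78 + 7.26 + 7.26 + 2.12 + 7.99) / 5 = 33.410 / 5 = 6.682

θ* = 6.682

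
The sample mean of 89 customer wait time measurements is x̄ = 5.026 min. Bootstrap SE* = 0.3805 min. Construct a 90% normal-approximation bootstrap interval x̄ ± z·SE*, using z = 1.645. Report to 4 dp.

Margin = 1.645 × 0.3805 = 0.62592
Interval: 5.026 ± 0.62592

(4.4001, 5.6519)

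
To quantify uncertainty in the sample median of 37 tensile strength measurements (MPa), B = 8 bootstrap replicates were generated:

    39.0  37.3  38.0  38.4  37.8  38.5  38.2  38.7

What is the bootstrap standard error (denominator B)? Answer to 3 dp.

Bootstrap SE is the standard deviation of the 8 replicate medians.
Mean of replicates: (39.0 + 37.3 + 38.0 + 38.4 + 37.8 + 38.5 + 38.2 + 38.7) / 8 = 305.9000 / 8 = 38.2375
Sum of squared deviations: (+0.7625)² + (−0.9375)² + (−0.2375)² + (+0.1625)² + (−0.4375)² + (+0.2625)² + (−0.0375)² + (+0.4625)² = 2.0188
Variance = 2.0188 / 8 = 0.2523
SE* = √0.2523

SE* = 0.502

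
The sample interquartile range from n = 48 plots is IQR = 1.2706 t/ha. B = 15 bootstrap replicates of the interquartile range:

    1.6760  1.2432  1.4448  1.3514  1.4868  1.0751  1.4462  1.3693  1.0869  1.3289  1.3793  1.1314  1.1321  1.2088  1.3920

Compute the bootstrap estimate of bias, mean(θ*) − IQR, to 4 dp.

mean(θ*) = (1.6760 + 1.2432 + 1.4448 + 1.3514 + 1.4868 + 1.0751 + 1.4462 + 1.3693 + 1.0869 + 1.3289 + 1.3793 + 1.1314 + 1.1321 + 1.2088 + 1.3920) / 15 = 1.31681
bias = 1.31681 − 1.2706

bias = +0.0462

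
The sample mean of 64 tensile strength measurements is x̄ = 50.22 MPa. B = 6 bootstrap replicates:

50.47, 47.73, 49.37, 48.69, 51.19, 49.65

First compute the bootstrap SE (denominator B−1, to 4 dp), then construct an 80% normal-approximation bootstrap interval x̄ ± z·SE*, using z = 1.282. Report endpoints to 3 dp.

(48.637, 51.803)

Mean of replicates = 49.5167; sum of squared deviations = 7.6237; SE* = √(7.6237/5) = 1.2348
Margin = 1.282 × 1.2348 = 1.5830
Interval: 50.22 ± 1.5830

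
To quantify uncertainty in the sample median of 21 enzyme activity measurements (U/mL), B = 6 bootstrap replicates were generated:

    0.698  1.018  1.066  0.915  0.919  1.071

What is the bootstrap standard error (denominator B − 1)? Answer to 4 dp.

Bootstrap SE is the standard deviation of the 6 replicate medians.
Mean of replicates: (0.698 + 1.018 + 1.066 + 0.915 + 0.919 + 1.071) / 6 = 5.68700 / 6 = 0.94783
Sum of squared deviations: (−0.24983)² + (+0.07017)² + (+0.11817)² + (−0.03283)² + (−0.02883)² + (+0.12317)² = 0.09838
Variance = 0.09838 / 5 = 0.01968
SE* = √0.01968

SE* = 0.1403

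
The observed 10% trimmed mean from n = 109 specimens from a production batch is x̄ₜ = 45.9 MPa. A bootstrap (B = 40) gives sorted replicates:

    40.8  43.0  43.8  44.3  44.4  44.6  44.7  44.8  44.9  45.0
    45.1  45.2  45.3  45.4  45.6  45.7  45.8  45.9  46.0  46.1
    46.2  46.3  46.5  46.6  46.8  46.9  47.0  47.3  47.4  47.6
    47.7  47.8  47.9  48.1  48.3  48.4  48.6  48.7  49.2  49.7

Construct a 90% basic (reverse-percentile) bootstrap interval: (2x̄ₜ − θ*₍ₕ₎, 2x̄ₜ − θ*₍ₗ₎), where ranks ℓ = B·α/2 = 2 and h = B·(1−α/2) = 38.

(43.1, 48.8)

Percentile endpoints at ranks 2 and 38: θ*₍2₎ = 43.0, θ*₍38₎ = 48.7.
Basic interval reflects these around x̄ₜ:
  lower = 2 × 45.9 − 48.7 = 43.1
  upper = 2 × 45.9 − 43.0 = 48.8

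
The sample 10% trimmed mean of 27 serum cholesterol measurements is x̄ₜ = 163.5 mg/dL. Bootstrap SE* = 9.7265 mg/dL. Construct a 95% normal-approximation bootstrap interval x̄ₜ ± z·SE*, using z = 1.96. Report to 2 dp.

(144.44, 182.56)

Margin = 1.96 × 9.7265 = 19.064
Interval: 163.5 ± 19.064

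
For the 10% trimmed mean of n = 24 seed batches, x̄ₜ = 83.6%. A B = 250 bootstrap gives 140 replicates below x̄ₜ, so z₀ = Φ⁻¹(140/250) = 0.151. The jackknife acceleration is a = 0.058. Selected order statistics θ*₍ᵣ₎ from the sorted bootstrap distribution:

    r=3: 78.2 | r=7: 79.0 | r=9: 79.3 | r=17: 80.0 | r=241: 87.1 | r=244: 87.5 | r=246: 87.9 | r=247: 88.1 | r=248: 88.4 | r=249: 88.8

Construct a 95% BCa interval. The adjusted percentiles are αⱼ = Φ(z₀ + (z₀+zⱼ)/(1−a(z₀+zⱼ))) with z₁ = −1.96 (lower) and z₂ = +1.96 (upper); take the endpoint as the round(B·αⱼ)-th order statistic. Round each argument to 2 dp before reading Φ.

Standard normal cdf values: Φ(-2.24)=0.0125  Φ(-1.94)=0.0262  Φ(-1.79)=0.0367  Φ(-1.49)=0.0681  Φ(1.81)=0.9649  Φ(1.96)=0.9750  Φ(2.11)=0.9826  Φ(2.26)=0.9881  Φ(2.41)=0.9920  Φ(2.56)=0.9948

Lower: z₀ + z₁ = 0.151 + (-1.960) = -1.809; 1 − a(z₀+z₁) = 1 − (0.058)(-1.809) = 1.1049; argument = 0.151 + (-1.809)/1.1049 = -1.4862 → -1.49.
α₁ = Φ(-1.49) = 0.0681; rank = round(250 × 0.0681) = 17; θ*₍17₎ = 80.0.
Upper: z₀ + z₂ = 2.111; 1 − a(z₀+z₂) = 0.8776; argument = 2.5565 → 2.56; α₂ = 0.9948; rank = 249; θ*₍249₎ = 88.8.

(80.0, 88.8)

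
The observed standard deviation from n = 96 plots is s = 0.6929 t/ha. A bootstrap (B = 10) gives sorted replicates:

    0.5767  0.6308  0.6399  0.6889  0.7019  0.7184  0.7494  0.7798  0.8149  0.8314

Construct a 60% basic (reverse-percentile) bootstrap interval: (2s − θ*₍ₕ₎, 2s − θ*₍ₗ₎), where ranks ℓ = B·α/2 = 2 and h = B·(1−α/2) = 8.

Percentile endpoints at ranks 2 and 8: θ*₍2₎ = 0.6308, θ*₍8₎ = 0.7798.
Basic interval reflects these around s:
  lower = 2 × 0.6929 − 0.7798 = 0.6060
  upper = 2 × 0.6929 − 0.6308 = 0.7550

(0.6060, 0.7550)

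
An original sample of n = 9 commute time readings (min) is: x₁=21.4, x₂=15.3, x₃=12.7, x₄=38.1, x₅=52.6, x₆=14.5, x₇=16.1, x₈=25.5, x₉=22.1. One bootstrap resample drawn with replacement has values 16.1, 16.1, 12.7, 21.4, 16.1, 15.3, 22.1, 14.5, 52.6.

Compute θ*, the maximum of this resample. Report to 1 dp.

Maximum = 52.6

θ* = 52.6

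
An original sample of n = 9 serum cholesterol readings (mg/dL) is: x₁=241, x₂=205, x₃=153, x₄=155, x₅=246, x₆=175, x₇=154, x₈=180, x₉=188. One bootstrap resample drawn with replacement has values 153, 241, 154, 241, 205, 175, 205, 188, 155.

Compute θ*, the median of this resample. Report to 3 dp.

θ* = 188.000

Sorted: 153, 154, 155, 175, 188, 205, 205, 241, 241
Median = middle value = 188.000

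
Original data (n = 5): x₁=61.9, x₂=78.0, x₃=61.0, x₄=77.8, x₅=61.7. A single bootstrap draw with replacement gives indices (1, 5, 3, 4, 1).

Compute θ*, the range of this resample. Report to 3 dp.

Resample values: 61.9, 61.7, 61.0, 77.8, 61.9.
Range = 77.8 − 61.0 = 16.800

θ* = 16.800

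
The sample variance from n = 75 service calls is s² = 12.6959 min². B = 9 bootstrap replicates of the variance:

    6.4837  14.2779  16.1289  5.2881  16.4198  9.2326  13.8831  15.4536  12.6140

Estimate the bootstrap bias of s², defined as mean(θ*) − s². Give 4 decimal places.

mean(θ*) = (6.4837 + 14.2779 + 16.1289 + 5.2881 + 16.4198 + 9.2326 + 13.8831 + 15.4536 + 12.6140) / 9 = 12.19797
bias = 12.19797 − 12.6959

bias = −0.4979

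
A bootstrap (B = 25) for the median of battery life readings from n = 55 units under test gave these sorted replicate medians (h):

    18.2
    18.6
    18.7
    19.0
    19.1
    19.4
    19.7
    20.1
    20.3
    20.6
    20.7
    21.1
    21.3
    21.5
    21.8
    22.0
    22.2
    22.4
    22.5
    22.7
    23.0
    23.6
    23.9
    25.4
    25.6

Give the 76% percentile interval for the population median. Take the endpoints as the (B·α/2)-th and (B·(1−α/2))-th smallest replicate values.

(18.7, 23.6)

α = 0.24; lower rank = 25 × 0.120 = 3; upper rank = 25 × 0.880 = 22.
The 3rd smallest replicate is 18.7; the 22nd is 23.6.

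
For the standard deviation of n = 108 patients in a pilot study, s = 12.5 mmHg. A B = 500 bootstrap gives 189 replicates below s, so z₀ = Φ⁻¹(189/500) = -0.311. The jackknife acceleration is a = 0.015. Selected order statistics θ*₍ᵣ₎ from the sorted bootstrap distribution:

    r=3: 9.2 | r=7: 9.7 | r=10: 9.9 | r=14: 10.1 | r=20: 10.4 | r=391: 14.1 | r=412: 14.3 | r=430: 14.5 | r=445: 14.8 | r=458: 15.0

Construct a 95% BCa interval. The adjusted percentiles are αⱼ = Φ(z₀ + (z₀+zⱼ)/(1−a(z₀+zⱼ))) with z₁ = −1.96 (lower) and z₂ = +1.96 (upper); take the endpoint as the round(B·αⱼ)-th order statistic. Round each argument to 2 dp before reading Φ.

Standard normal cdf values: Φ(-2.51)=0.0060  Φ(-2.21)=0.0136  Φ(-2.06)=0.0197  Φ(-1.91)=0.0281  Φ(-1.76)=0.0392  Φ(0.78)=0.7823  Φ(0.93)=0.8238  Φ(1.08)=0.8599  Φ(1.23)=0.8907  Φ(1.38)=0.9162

Lower: z₀ + z₁ = -0.311 + (-1.960) = -2.271; 1 − a(z₀+z₁) = 1 − (0.015)(-2.271) = 1.0341; argument = -0.311 + (-2.271)/1.0341 = -2.5072 → -2.51.
α₁ = Φ(-2.51) = 0.0060; rank = round(500 × 0.0060) = 3; θ*₍3₎ = 9.2.
Upper: z₀ + z₂ = 1.649; 1 − a(z₀+z₂) = 0.9753; argument = 1.3798 → 1.38; α₂ = 0.9162; rank = 458; θ*₍458₎ = 15.0.

(9.2, 15.0)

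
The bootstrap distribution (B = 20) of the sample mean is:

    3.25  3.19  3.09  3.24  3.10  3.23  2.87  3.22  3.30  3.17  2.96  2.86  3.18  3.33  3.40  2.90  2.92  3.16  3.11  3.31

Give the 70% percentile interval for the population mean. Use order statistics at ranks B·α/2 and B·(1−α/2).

(2.90, 3.30)

Sorted replicates: 2.86, 2.87, 2.90, 2.92, 2.96, 3.09, 3.10, 3.11, 3.16, 3.17, 3.18, 3.19, 3.22, 3.23, 3.24, 3.25, 3.30, 3.31, 3.33, 3.40
α = 0.30; lower rank = 20 × 0.150 = 3; upper rank = 20 × 0.850 = 17.
The 3rd smallest replicate is 2.90; the 17th is 3.30.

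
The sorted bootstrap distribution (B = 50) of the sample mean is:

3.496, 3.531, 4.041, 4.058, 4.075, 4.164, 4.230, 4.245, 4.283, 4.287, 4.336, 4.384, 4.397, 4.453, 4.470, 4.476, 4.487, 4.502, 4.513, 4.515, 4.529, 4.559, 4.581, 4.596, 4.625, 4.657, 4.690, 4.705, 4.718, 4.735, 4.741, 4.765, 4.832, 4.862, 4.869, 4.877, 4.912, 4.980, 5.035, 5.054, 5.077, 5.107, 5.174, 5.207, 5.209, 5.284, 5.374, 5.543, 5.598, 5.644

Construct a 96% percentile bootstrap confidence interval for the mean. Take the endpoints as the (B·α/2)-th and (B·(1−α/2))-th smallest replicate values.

(3.496, 5.598)

α = 0.04; lower rank = 50 × 0.020 = 1; upper rank = 50 × 0.980 = 49.
The 1st smallest replicate is 3.496; the 49th is 5.598.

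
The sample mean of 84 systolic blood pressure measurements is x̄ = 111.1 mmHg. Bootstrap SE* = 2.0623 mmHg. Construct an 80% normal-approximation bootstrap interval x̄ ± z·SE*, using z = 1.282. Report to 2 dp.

(108.46, 113.74)

Margin = 1.282 × 2.0623 = 2.644
Interval: 111.1 ± 2.644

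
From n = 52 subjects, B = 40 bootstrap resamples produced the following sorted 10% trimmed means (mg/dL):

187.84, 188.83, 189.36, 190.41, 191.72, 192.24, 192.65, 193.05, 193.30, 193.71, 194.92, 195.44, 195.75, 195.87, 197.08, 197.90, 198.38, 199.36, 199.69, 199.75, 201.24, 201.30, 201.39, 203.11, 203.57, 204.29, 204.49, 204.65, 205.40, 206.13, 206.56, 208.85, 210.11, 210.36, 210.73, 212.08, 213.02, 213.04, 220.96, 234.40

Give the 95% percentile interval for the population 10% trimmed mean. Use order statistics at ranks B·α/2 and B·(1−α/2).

α = 0.05; lower rank = 40 × 0.025 = 1; upper rank = 40 × 0.975 = 39.
The 1st smallest replicate is 187.84; the 39th is 220.96.

(187.84, 220.96)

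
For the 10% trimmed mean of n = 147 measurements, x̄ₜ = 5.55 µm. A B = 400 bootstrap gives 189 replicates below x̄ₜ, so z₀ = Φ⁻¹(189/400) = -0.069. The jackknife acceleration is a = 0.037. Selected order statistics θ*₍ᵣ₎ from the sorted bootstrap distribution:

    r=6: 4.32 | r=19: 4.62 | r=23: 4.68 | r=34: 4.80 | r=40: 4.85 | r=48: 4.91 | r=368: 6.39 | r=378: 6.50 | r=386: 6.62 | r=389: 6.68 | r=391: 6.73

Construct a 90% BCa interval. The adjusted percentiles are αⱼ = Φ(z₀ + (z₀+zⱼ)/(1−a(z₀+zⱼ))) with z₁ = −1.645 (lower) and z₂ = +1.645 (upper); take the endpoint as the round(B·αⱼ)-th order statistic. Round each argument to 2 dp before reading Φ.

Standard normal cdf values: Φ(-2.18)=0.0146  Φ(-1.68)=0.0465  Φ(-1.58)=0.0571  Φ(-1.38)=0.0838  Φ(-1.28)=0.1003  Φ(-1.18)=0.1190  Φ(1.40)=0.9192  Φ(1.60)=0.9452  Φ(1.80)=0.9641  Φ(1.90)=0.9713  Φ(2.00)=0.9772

Lower: z₀ + z₁ = -0.069 + (-1.645) = -1.714; 1 − a(z₀+z₁) = 1 − (0.037)(-1.714) = 1.0634; argument = -0.069 + (-1.714)/1.0634 = -1.6808 → -1.68.
α₁ = Φ(-1.68) = 0.0465; rank = round(400 × 0.0465) = 19; θ*₍19₎ = 4.62.
Upper: z₀ + z₂ = 1.576; 1 − a(z₀+z₂) = 0.9417; argument = 1.6046 → 1.60; α₂ = 0.9452; rank = 378; θ*₍378₎ = 6.50.

(4.62, 6.50)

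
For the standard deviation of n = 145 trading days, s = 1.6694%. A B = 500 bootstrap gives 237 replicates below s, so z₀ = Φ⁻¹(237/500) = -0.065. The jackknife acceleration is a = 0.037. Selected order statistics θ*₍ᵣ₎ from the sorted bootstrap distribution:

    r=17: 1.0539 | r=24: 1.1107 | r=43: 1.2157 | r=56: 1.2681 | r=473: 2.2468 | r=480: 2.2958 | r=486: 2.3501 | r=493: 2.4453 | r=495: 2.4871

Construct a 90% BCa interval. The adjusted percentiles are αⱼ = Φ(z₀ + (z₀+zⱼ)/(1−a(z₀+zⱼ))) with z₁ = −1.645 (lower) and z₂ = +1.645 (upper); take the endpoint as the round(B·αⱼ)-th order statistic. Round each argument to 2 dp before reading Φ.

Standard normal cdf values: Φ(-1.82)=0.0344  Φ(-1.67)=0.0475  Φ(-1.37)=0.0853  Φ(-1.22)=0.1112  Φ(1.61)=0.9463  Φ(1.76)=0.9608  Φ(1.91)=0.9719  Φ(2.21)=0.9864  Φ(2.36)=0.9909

(1.1107, 2.2468)

Lower: z₀ + z₁ = -0.065 + (-1.645) = -1.710; 1 − a(z₀+z₁) = 1 − (0.037)(-1.710) = 1.0633; argument = -0.065 + (-1.710)/1.0633 = -1.6732 → -1.67.
α₁ = Φ(-1.67) = 0.0475; rank = round(500 × 0.0475) = 24; θ*₍24₎ = 1.1107.
Upper: z₀ + z₂ = 1.580; 1 − a(z₀+z₂) = 0.9415; argument = 1.6131 → 1.61; α₂ = 0.9463; rank = 473; θ*₍473₎ = 2.2468.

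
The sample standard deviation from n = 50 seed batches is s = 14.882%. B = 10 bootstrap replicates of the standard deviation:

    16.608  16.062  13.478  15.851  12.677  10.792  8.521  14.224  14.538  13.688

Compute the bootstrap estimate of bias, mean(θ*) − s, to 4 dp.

mean(θ*) = (16.608 + 16.062 + 13.478 + 15.851 + 12.677 + 10.792 + 8.521 + 14.224 + 14.538 + 13.688) / 10 = 13.64390
bias = 13.64390 − 14.882

bias = −1.2381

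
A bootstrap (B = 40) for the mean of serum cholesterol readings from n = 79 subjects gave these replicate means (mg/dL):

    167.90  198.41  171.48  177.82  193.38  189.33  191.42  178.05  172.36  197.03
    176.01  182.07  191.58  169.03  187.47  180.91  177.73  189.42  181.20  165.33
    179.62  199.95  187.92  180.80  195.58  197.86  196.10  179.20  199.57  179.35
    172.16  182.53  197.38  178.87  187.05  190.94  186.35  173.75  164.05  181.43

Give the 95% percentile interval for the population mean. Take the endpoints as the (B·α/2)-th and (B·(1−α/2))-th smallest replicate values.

Sorted replicates: 164.05, 165.33, 167.90, 169.03, 171.48, 172.16, 172.36, 173.75, 176.01, 177.73, 177.82, 178.05, 178.87, 179.20, 179.35, 179.62, 180.80, 180.91, 181.20, 181.43, 182.07, 182.53, 186.35, 187.05, 187.47, 187.92, 189.33, 189.42, 190.94, 191.42, 191.58, 193.38, 195.58, 196.10, 197.03, 197.38, 197.86, 198.41, 199.57, 199.95
α = 0.05; lower rank = 40 × 0.025 = 1; upper rank = 40 × 0.975 = 39.
The 1st smallest replicate is 164.05; the 39th is 199.57.

(164.05, 199.57)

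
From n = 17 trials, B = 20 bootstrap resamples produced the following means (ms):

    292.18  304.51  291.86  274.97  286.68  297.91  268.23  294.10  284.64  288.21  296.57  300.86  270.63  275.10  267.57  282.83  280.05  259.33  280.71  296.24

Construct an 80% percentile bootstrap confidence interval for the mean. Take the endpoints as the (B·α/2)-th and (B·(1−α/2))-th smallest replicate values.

(267.57, 297.91)

Sorted replicates: 259.33, 267.57, 268.23, 270.63, 274.97, 275.10, 280.05, 280.71, 282.83, 284.64, 286.68, 288.21, 291.86, 292.18, 294.10, 296.24, 296.57, 297.91, 300.86, 304.51
α = 0.20; lower rank = 20 × 0.100 = 2; upper rank = 20 × 0.900 = 18.
The 2nd smallest replicate is 267.57; the 18th is 297.91.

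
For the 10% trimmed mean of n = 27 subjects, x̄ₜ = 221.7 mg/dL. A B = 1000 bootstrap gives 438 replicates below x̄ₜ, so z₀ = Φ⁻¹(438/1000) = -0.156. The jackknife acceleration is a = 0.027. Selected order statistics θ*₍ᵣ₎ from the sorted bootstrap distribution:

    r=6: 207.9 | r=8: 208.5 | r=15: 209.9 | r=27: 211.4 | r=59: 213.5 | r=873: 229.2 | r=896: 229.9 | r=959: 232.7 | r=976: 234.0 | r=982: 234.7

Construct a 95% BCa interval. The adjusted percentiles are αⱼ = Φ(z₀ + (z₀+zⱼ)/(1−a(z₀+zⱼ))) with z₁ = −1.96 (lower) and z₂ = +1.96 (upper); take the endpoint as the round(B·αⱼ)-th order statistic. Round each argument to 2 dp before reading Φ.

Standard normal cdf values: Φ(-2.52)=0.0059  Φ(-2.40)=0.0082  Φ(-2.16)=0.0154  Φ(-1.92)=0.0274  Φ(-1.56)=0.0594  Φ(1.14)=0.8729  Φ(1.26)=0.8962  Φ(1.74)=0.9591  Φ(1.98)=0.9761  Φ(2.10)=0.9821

(209.9, 232.7)

Lower: z₀ + z₁ = -0.156 + (-1.960) = -2.116; 1 − a(z₀+z₁) = 1 − (0.027)(-2.116) = 1.0571; argument = -0.156 + (-2.116)/1.0571 = -2.1576 → -2.16.
α₁ = Φ(-2.16) = 0.0154; rank = round(1000 × 0.0154) = 15; θ*₍15₎ = 209.9.
Upper: z₀ + z₂ = 1.804; 1 − a(z₀+z₂) = 0.9513; argument = 1.7404 → 1.74; α₂ = 0.9591; rank = 959; θ*₍959₎ = 232.7.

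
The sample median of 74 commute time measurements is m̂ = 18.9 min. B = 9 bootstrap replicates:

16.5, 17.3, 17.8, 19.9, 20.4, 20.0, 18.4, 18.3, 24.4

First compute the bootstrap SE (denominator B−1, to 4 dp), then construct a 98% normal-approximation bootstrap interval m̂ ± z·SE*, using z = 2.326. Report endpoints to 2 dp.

(13.45, 24.35)

Mean of replicates = 19.2222; sum of squared deviations = 43.9156; SE* = √(43.9156/8) = 2.3430
Margin = 2.326 × 2.3430 = 5.450
Interval: 18.9 ± 5.450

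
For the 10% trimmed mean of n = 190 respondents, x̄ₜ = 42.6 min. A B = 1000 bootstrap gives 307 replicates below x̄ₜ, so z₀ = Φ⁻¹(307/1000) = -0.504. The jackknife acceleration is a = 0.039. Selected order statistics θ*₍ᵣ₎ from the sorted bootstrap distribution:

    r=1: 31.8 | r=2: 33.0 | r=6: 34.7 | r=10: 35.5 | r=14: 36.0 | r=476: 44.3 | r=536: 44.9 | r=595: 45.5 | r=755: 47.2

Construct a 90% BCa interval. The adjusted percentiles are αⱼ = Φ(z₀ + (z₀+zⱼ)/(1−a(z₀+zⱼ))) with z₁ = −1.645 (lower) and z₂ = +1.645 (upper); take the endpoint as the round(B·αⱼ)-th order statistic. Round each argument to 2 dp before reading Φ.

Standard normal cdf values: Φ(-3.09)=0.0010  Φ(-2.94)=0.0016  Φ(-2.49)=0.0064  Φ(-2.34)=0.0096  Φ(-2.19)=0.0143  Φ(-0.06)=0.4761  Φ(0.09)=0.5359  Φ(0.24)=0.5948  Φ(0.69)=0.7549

(34.7, 47.2)

Lower: z₀ + z₁ = -0.504 + (-1.645) = -2.149; 1 − a(z₀+z₁) = 1 − (0.039)(-2.149) = 1.0838; argument = -0.504 + (-2.149)/1.0838 = -2.4868 → -2.49.
α₁ = Φ(-2.49) = 0.0064; rank = round(1000 × 0.0064) = 6; θ*₍6₎ = 34.7.
Upper: z₀ + z₂ = 1.141; 1 − a(z₀+z₂) = 0.9555; argument = 0.6901 → 0.69; α₂ = 0.7549; rank = 755; θ*₍755₎ = 47.2.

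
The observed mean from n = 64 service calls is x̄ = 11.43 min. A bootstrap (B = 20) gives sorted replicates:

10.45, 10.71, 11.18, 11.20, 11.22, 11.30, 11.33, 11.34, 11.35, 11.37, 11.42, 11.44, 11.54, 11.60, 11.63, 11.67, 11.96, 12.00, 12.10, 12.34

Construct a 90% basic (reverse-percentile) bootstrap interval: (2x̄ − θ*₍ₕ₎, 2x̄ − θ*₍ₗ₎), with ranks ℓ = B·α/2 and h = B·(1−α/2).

(10.76, 12.41)

Percentile endpoints at ranks 1 and 19: θ*₍1₎ = 10.45, θ*₍19₎ = 12.10.
Basic interval reflects these around x̄:
  lower = 2 × 11.43 − 12.10 = 10.76
  upper = 2 × 11.43 − 10.45 = 12.41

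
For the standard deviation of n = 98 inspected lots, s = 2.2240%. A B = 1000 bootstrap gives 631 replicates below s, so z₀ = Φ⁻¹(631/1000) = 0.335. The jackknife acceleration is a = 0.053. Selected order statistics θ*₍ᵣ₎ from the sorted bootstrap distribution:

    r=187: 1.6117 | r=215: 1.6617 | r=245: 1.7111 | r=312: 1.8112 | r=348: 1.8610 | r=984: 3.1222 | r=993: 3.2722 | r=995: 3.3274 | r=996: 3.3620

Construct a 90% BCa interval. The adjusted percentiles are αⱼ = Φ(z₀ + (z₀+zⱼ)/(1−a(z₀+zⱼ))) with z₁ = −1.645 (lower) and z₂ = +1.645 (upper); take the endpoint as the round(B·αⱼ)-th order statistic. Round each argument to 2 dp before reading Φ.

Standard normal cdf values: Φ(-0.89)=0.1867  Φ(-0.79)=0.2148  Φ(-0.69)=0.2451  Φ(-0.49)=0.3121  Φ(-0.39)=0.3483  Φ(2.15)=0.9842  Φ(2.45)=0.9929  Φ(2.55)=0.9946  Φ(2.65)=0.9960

(1.6117, 3.3274)

Lower: z₀ + z₁ = 0.335 + (-1.645) = -1.310; 1 − a(z₀+z₁) = 1 − (0.053)(-1.310) = 1.0694; argument = 0.335 + (-1.310)/1.0694 = -0.8900 → -0.89.
α₁ = Φ(-0.89) = 0.1867; rank = round(1000 × 0.1867) = 187; θ*₍187₎ = 1.6117.
Upper: z₀ + z₂ = 1.980; 1 − a(z₀+z₂) = 0.8951; argument = 2.5471 → 2.55; α₂ = 0.9946; rank = 995; θ*₍995₎ = 3.3274.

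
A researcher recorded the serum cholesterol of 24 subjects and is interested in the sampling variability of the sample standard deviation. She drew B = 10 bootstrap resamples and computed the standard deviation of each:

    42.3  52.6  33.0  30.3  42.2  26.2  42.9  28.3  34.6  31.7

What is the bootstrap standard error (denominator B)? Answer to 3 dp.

Bootstrap SE is the standard deviation of the 10 replicate standard deviations.
Mean of replicates: (42.3 + 52.6 + 33.0 + 30.3 + 42.2 + 26.2 + 42.9 + 28.3 + 34.6 + 31.7) / 10 = 364.1000 / 10 = 36.4100
Sum of squared deviations: (+5.8900)² + (+16.1900)² + (−3.4100)² + (−6.1100)² + (+5.7900)² + (−10.2100)² + (+6.4900)² + (−8.1100)² + (−1.8100)² + (−4.7100)² = 616.8890
Variance = 616.8890 / 10 = 61.6889
SE* = √61.6889

SE* = 7.854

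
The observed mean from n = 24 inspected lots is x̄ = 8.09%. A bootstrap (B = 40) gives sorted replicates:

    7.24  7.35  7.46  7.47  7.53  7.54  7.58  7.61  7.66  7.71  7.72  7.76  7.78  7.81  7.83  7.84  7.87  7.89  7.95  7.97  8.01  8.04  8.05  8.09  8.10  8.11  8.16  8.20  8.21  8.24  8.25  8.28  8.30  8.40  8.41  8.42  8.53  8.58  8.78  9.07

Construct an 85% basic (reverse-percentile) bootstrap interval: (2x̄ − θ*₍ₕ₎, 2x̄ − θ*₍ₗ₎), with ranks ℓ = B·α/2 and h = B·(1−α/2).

Percentile endpoints at ranks 3 and 37: θ*₍3₎ = 7.46, θ*₍37₎ = 8.53.
Basic interval reflects these around x̄:
  lower = 2 × 8.09 − 8.53 = 7.65
  upper = 2 × 8.09 − 7.46 = 8.72

(7.65, 8.72)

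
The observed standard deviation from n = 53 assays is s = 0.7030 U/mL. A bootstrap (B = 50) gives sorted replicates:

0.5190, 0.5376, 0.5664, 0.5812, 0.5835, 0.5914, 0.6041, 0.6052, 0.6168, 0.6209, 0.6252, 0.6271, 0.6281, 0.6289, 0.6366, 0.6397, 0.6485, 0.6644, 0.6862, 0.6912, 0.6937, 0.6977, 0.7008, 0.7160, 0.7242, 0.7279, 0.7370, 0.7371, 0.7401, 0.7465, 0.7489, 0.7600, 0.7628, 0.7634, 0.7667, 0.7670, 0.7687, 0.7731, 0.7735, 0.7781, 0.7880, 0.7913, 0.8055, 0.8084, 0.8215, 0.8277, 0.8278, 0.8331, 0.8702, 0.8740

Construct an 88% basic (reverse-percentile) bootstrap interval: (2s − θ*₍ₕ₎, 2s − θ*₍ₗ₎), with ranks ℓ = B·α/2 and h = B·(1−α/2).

Percentile endpoints at ranks 3 and 47: θ*₍3₎ = 0.5664, θ*₍47₎ = 0.8278.
Basic interval reflects these around s:
  lower = 2 × 0.7030 − 0.8278 = 0.5782
  upper = 2 × 0.7030 − 0.5664 = 0.8396

(0.5782, 0.8396)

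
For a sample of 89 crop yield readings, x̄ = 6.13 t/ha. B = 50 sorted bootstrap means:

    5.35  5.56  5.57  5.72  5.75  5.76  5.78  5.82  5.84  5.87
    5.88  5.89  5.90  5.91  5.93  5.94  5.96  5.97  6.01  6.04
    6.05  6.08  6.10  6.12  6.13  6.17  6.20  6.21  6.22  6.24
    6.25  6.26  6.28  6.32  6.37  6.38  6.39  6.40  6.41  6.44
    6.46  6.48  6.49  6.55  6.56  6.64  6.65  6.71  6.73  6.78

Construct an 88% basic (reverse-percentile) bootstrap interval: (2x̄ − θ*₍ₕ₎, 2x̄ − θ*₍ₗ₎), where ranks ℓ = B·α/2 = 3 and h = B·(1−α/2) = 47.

(5.61, 6.69)

Percentile endpoints at ranks 3 and 47: θ*₍3₎ = 5.57, θ*₍47₎ = 6.65.
Basic interval reflects these around x̄:
  lower = 2 × 6.13 − 6.65 = 5.61
  upper = 2 × 6.13 − 5.57 = 6.69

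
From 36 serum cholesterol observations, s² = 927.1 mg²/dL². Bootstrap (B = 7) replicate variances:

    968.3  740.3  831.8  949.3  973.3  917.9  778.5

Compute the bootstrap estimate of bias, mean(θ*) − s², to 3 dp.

bias = −47.186

mean(θ*) = (968.3 + 740.3 + 831.8 + 949.3 + 973.3 + 917.9 + 778.5) / 7 = 879.9143
bias = 879.9143 − 927.1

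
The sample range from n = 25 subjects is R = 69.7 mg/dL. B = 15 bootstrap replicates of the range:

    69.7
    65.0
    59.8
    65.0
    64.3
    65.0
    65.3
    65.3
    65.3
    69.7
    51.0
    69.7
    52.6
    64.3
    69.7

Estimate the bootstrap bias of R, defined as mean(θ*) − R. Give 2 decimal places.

bias = −5.59

mean(θ*) = (69.7 + 65.0 + 59.8 + 65.0 + 64.3 + 65.0 + 65.3 + 65.3 + 65.3 + 69.7 + 51.0 + 69.7 + 52.6 + 64.3 + 69.7) / 15 = 64.113
bias = 64.113 − 69.7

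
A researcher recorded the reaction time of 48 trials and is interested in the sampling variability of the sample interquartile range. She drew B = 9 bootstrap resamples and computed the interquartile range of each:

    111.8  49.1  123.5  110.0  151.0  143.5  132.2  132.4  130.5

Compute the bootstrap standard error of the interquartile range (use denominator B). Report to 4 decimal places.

SE* = 28.1477

Bootstrap SE is the standard deviation of the 9 replicate interquartile ranges.
Mean of replicates: (111.8 + 49.1 + 123.5 + 110.0 + 151.0 + 143.5 + 132.2 + 132.4 + 130.5) / 9 = 1084.00000 / 9 = 120.44444
Sum of squared deviations: (−8.64444)² + (−71.34444)² + (+3.05556)² + (−10.44444)² + (+30.55556)² + (+23.05556)² + (+11.75556)² + (+11.95556)² + (+10.05556)² = 7130.62222
Variance = 7130.62222 / 9 = 792.29136
SE* = √792.29136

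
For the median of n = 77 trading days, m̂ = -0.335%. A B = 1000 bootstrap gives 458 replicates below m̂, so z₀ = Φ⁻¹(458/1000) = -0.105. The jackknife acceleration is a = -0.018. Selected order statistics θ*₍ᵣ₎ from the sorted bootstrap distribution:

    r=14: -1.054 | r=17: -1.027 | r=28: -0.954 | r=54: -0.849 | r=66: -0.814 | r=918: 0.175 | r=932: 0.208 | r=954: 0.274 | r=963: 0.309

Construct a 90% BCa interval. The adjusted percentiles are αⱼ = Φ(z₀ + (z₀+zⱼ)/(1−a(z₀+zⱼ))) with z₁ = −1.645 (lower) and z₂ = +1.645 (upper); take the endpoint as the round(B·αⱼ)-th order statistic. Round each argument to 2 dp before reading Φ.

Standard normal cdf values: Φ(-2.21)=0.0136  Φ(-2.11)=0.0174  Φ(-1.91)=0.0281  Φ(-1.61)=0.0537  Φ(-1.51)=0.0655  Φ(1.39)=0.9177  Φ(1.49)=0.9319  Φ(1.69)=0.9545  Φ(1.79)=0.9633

Lower: z₀ + z₁ = -0.105 + (-1.645) = -1.750; 1 − a(z₀+z₁) = 1 − (-0.018)(-1.750) = 0.9685; argument = -0.105 + (-1.750)/0.9685 = -1.9119 → -1.91.
α₁ = Φ(-1.91) = 0.0281; rank = round(1000 × 0.0281) = 28; θ*₍28₎ = -0.954.
Upper: z₀ + z₂ = 1.540; 1 − a(z₀+z₂) = 1.0277; argument = 1.3935 → 1.39; α₂ = 0.9177; rank = 918; θ*₍918₎ = 0.175.

(-0.954, 0.175)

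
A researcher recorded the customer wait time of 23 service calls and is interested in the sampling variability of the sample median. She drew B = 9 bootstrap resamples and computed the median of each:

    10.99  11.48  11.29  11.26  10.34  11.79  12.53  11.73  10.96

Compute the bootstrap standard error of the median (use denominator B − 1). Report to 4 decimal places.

Bootstrap SE is the standard deviation of the 9 replicate medians.
Mean of replicates: (10.99 + 11.48 + 11.29 + 11.26 + 10.34 + 11.79 + 12.53 + 11.73 + 10.96) / 9 = 102.37000 / 9 = 11.37444
Sum of squared deviations: (−0.38444)² + (+0.10556)² + (−0.08444)² + (−0.11444)² + (−1.03444)² + (+0.41556)² + (+1.15556)² + (+0.35556)² + (−0.41444)² = 3.05542
Variance = 3.05542 / 8 = 0.38193
SE* = √0.38193

SE* = 0.6180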